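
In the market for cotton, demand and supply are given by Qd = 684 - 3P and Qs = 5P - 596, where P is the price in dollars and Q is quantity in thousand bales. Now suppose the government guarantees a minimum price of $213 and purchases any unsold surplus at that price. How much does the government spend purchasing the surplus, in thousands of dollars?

Setting quantity demanded equal to quantity supplied, 684 - 3P = 5P - 596, gives P* = 160 and Q* = 204.
The floor of 213 is above the equilibrium price 160, so it binds.
At P = 213: Qd = 684 - 3·213 = 45 and Qs = 5·213 - 596 = 469.
Surplus = Qs - Qd = 424.
Government expenditure = surplus × support price = 424 × 213 = 90312.

90312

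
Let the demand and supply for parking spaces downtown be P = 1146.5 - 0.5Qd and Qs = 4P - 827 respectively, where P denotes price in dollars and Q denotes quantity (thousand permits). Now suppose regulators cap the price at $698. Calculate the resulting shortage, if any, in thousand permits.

0

Rearranging demand gives Qd = 2293 - 2P. In a free market, 2293 - 2P = 4P - 827 gives the equilibrium P* = 520, Q* = 1253.
Since 698 is above P* = 520, the ceiling does not bind and the free-market outcome prevails.
Since the control does not bind, there is no shortage.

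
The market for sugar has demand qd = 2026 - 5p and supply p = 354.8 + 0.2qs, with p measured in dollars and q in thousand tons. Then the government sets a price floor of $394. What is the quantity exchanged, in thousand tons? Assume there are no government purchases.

56

Rearranging supply gives qs = 5p - 1774. In a free market, 2026 - 5p = 5p - 1774 gives the equilibrium p* = 380, q* = 126.
Since 394 > 380, the floor is binding.
At p = 394: qd = 2026 - 5·394 = 56 and qs = 5·394 - 1774 = 196.
The quantity actually transacted is the short side, demand: 56.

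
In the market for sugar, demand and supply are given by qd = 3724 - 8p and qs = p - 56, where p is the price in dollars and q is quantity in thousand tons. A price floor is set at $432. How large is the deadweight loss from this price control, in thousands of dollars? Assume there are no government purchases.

5184

Setting quantity demanded equal to quantity supplied, 3724 - 8p = p - 56, gives p* = 420 and q* = 364.
Since 432 > 420, the floor is binding.
At p = 432: qd = 3724 - 8·432 = 268 and qs = 432 - 56 = 376.
Quantity traded falls to 268. At q = 268 the demand price is (3724 - 268)/8 = 432 and the supply price is 56 + 268 = 324.
Deadweight loss = ½ · (432 - 324) · (364 - 268) = ½ · 108 · 96 = 5184.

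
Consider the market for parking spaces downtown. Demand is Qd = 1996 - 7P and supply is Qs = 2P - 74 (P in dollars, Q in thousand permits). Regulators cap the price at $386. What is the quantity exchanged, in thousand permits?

Setting quantity demanded equal to quantity supplied, 1996 - 7P = 2P - 74, gives P* = 230 and Q* = 386.
Since 386 is above P* = 230, the ceiling does not bind and the free-market outcome prevails.

386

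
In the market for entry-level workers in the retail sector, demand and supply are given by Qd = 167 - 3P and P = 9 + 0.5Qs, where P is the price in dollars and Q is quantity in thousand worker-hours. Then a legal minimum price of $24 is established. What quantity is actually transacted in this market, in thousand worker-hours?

56

Rearranging supply gives Qs = 2P - 18. In a free market, 167 - 3P = 2P - 18 gives the equilibrium P* = 37, Q* = 56.
The floor of 24 is below the equilibrium price 37, so it is not binding; the market clears at P* = 37, Q* = 56.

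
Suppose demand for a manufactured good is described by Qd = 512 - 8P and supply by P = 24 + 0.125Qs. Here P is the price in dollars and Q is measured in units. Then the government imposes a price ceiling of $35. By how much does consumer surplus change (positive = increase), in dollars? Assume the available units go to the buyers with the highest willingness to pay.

Rearranging supply gives Qs = 8P - 192. Setting quantity demanded equal to quantity supplied, 512 - 8P = 8P - 192, gives P* = 44 and Q* = 160.
Since 35 < 44, the ceiling is binding.
At P = 35: Qd = 512 - 8·35 = 232 and Qs = 8·35 - 192 = 88.
Consumer surplus without the control is ½ · (64 - 44) · 160 = 1600.
With the ceiling, 88 units are sold at 35 (assume they go to the highest-value buyers). The demand price at Q = 88 is 53, so CS = ½ · [(64 - 35) + (53 - 35)] · 88 = 2068.
Change in consumer surplus = 2068 - 1600 = 468.

468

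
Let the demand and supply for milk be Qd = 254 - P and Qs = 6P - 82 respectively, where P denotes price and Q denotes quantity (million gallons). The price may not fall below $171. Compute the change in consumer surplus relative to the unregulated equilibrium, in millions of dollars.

Equilibrium: 254 - P = 6P - 82, so 336 = 7P and P* = 48, Q* = 206.
Since 171 > 48, the floor is binding.
At P = 171: Qd = 254 - 171 = 83 and Qs = 6·171 - 82 = 944.
Consumer surplus without the control is ½ · (254 - 48) · 206 = 21218.
With the floor, consumers buy 83 units at 171, so CS = ½ · (254 - 171) · 83 = 3444.5.
Change in consumer surplus = 3444.5 - 21218 = -17773.5.

-17773.5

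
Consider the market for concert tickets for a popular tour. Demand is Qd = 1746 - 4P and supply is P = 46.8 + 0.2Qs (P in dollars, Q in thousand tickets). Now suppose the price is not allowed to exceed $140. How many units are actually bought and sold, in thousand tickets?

Rearranging supply gives Qs = 5P - 234. In a free market, 1746 - 4P = 5P - 234 gives the equilibrium P* = 220, Q* = 866.
Because the ceiling (140) lies below the market-clearing price, it is binding.
At P = 140: Qd = 1746 - 4·140 = 1186 and Qs = 5·140 - 234 = 466.
The quantity actually transacted is the short side, supply: 466.

466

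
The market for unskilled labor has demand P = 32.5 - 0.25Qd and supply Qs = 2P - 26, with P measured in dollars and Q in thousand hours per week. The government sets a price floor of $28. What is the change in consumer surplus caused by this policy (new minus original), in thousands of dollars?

-44

Rearranging demand gives Qd = 130 - 4P. Setting quantity demanded equal to quantity supplied, 130 - 4P = 2P - 26, gives P* = 26 and Q* = 26.
Since 28 > 26, the floor is binding.
At P = 28: Qd = 130 - 4·28 = 18 and Qs = 2·28 - 26 = 30.
Consumer surplus without the control is ½ · (32.5 - 26) · 26 = 84.5.
With the floor, consumers buy 18 units at 28, so CS = ½ · (32.5 - 28) · 18 = 40.5.
Change in consumer surplus = 40.5 - 84.5 = -44.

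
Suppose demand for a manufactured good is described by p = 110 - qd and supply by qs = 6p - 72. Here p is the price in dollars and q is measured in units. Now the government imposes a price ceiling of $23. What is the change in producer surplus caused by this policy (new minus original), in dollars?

-225

Rearranging demand gives qd = 110 - p. Equilibrium: 110 - p = 6p - 72, so 182 = 7p and p* = 26, q* = 84.
Since 23 < 26, the ceiling is binding.
At p = 23: qd = 110 - 23 = 87 and qs = 6·23 - 72 = 66.
Producer surplus without the control is ½ · (26 - 12) · 84 = 588.
With the ceiling, producers sell 66 units at 23, so PS = ½ · (23 - 12) · 66 = 363.
Change in producer surplus = 363 - 588 = -225.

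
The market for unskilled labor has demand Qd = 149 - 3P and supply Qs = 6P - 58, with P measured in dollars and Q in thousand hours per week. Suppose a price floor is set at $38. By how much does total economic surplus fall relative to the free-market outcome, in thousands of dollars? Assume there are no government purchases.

Setting quantity demanded equal to quantity supplied, 149 - 3P = 6P - 58, gives P* = 23 and Q* = 80.
Because the floor (38) lies above the market-clearing price, it is binding.
At P = 38: Qd = 149 - 3·38 = 35 and Qs = 6·38 - 58 = 170.
Quantity traded falls to 35. At Q = 35 the demand price is (149 - 35)/3 = 38 and the supply price is (58 + 35)/6 = 15.5.
Deadweight loss = ½ · (38 - 15.5) · (80 - 35) = ½ · 22.5 · 45 = 506.25.

506.25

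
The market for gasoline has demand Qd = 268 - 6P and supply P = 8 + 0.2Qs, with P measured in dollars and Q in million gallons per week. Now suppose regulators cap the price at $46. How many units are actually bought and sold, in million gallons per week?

Rearranging supply gives Qs = 5P - 40. In a free market, 268 - 6P = 5P - 40 gives the equilibrium P* = 28, Q* = 100.
The ceiling of 46 is above the equilibrium price 28, so it is not binding; the market clears at P* = 28, Q* = 100.

100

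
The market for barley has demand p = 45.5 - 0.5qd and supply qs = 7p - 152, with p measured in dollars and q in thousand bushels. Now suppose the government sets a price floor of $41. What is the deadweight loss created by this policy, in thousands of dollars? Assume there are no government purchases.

Rearranging demand gives qd = 91 - 2p. Without the control the market clears where 91 - 2p = 7p - 152, i.e. p* = 27 and q* = 37.
Since 41 > 27, the floor is binding.
At p = 41: qd = 91 - 2·41 = 9 and qs = 7·41 - 152 = 135.
Quantity traded falls to 9. At q = 9 the demand price is (91 - 9)/2 = 41 and the supply price is (152 + 9)/7 = 23.
Deadweight loss = ½ · (41 - 23) · (37 - 9) = ½ · 18 · 28 = 252.

252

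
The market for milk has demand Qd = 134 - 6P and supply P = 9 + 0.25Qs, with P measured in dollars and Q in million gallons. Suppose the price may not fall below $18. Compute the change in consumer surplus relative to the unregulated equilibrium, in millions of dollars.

-29

Rearranging supply gives Qs = 4P - 36. In a free market, 134 - 6P = 4P - 36 gives the equilibrium P* = 17, Q* = 32.
Because the floor (18) lies above the market-clearing price, it is binding.
At P = 18: Qd = 134 - 6·18 = 26 and Qs = 4·18 - 36 = 36.
Consumer surplus without the control is ½ · (67/3 - 17) · 32 = 256/3.
With the floor, consumers buy 26 units at 18, so CS = ½ · (67/3 - 18) · 26 = 169/3.
Change in consumer surplus = 169/3 - 256/3 = -29.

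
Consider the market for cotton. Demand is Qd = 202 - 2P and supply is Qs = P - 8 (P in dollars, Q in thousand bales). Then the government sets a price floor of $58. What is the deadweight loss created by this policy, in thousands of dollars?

0

In a free market, 202 - 2P = P - 8 gives the equilibrium P* = 70, Q* = 62.
Since 58 is below P* = 70, the floor does not bind and the free-market outcome prevails.
Since the control does not bind, no trades are prevented and deadweight loss is zero.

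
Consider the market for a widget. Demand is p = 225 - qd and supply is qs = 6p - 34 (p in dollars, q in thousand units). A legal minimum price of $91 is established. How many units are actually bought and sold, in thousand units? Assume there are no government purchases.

134

Rearranging demand gives qd = 225 - p. Equilibrium: 225 - p = 6p - 34, so 259 = 7p and p* = 37, q* = 188.
Since 91 > 37, the floor is binding.
At p = 91: qd = 225 - 91 = 134 and qs = 6·91 - 34 = 512.
The quantity actually transacted is the short side, demand: 134.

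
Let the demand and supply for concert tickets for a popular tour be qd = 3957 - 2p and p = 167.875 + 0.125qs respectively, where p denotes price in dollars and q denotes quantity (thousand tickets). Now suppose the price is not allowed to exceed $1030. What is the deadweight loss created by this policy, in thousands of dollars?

Rearranging supply gives qs = 8p - 1343. In a free market, 3957 - 2p = 8p - 1343 gives the equilibrium p* = 530, q* = 2897.
Since 1030 is above p* = 530, the ceiling does not bind and the free-market outcome prevails.
Since the control does not bind, no trades are prevented and deadweight loss is zero.

0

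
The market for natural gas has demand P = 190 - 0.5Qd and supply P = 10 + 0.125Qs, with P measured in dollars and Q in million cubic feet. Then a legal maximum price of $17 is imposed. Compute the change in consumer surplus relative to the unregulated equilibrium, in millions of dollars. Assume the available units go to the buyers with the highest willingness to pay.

-11832

Rearranging demand gives Qd = 380 - 2P; rearranging supply gives Qs = 8P - 80. Setting quantity demanded equal to quantity supplied, 380 - 2P = 8P - 80, gives P* = 46 and Q* = 288.
Because the ceiling (17) lies below the market-clearing price, it is binding.
At P = 17: Qd = 380 - 2·17 = 346 and Qs = 8·17 - 80 = 56.
Consumer surplus without the control is ½ · (190 - 46) · 288 = 20736.
With the ceiling, 56 units are sold at 17 (assume they go to the highest-value buyers). The demand price at Q = 56 is 162, so CS = ½ · [(190 - 17) + (162 - 17)] · 56 = 8904.
Change in consumer surplus = 8904 - 20736 = -11832.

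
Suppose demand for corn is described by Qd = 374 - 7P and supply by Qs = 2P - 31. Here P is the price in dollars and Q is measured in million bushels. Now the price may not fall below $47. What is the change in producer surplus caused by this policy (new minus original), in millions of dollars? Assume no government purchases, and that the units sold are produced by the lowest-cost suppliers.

41

In a free market, 374 - 7P = 2P - 31 gives the equilibrium P* = 45, Q* = 59.
Because the floor (47) lies above the market-clearing price, it is binding.
At P = 47: Qd = 374 - 7·47 = 45 and Qs = 2·47 - 31 = 63.
Producer surplus without the control is ½ · (45 - 15.5) · 59 = 870.25.
With the floor, 45 units are sold at 47. The supply price at Q = 45 is 38, so PS = ½ · [(47 - 15.5) + (47 - 38)] · 45 = 911.25.
Change in producer surplus = 911.25 - 870.25 = 41.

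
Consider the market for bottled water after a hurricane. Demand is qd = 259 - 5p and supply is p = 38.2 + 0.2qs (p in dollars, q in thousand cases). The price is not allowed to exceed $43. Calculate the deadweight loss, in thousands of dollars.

20

Rearranging supply gives qs = 5p - 191. Equilibrium: 259 - 5p = 5p - 191, so 450 = 10p and p* = 45, q* = 34.
The ceiling of 43 is below the equilibrium price 45, so it binds.
At p = 43: qd = 259 - 5·43 = 44 and qs = 5·43 - 191 = 24.
Quantity traded falls to 24. At q = 24 the demand price is (259 - 24)/5 = 47 and the supply price is (191 + 24)/5 = 43.
Deadweight loss = ½ · (47 - 43) · (34 - 24) = ½ · 4 · 10 = 20.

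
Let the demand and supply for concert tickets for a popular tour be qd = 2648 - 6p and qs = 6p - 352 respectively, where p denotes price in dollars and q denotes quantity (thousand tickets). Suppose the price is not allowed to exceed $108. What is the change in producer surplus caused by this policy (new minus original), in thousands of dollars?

-102524

In a free market, 2648 - 6p = 6p - 352 gives the equilibrium p* = 250, q* = 1148.
Since 108 < 250, the ceiling is binding.
At p = 108: qd = 2648 - 6·108 = 2000 and qs = 6·108 - 352 = 296.
Producer surplus without the control is ½ · (250 - 176/3) · 1148 = 329476/3.
With the ceiling, producers sell 296 units at 108, so PS = ½ · (108 - 176/3) · 296 = 21904/3.
Change in producer surplus = 21904/3 - 329476/3 = -102524.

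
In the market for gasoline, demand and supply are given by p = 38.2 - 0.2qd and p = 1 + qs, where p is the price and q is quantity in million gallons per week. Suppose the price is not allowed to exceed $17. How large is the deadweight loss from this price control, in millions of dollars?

Rearranging demand gives qd = 191 - 5p; rearranging supply gives qs = p - 1. Equilibrium: 191 - 5p = p - 1, so 192 = 6p and p* = 32, q* = 31.
Because the ceiling (17) lies below the market-clearing price, it is binding.
At p = 17: qd = 191 - 5·17 = 106 and qs = 17 - 1 = 16.
Quantity traded falls to 16. At q = 16 the demand price is (191 - 16)/5 = 35 and the supply price is 1 + 16 = 17.
Deadweight loss = ½ · (35 - 17) · (31 - 16) = ½ · 18 · 15 = 135.

135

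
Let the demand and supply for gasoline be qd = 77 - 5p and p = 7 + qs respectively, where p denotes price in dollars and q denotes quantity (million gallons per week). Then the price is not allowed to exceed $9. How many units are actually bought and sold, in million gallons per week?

Rearranging supply gives qs = p - 7. In a free market, 77 - 5p = p - 7 gives the equilibrium p* = 14, q* = 7.
Since 9 < 14, the ceiling is binding.
At p = 9: qd = 77 - 5·9 = 32 and qs = 9 - 7 = 2.
The quantity actually transacted is the short side, supply: 2.

2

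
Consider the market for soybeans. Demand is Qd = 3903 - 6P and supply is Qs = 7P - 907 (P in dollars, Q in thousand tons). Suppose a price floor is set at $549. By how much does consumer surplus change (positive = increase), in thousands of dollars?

In a free market, 3903 - 6P = 7P - 907 gives the equilibrium P* = 370, Q* = 1683.
Since 549 > 370, the floor is binding.
At P = 549: Qd = 3903 - 6·549 = 609 and Qs = 7·549 - 907 = 2936.
Consumer surplus without the control is ½ · (650.5 - 370) · 1683 = 236040.75.
With the floor, consumers buy 609 units at 549, so CS = ½ · (650.5 - 549) · 609 = 30906.75.
Change in consumer surplus = 30906.75 - 236040.75 = -205134.

-205134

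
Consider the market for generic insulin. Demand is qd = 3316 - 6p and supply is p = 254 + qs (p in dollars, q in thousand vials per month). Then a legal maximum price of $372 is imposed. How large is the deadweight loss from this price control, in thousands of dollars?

11109

Rearranging supply gives qs = p - 254. Equilibrium: 3316 - 6p = p - 254, so 3570 = 7p and p* = 510, q* = 256.
Since 372 < 510, the ceiling is binding.
At p = 372: qd = 3316 - 6·372 = 1084 and qs = 372 - 254 = 118.
Quantity traded falls to 118. At q = 118 the demand price is (3316 - 118)/6 = 533 and the supply price is 254 + 118 = 372.
Deadweight loss = ½ · (533 - 372) · (256 - 118) = ½ · 161 · 138 = 11109.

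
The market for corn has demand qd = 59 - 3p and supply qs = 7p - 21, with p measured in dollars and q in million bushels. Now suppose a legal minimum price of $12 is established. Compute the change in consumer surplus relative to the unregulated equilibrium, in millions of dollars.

-116

Equilibrium: 59 - 3p = 7p - 21, so 80 = 10p and p* = 8, q* = 35.
Because the floor (12) lies above the market-clearing price, it is binding.
At p = 12: qd = 59 - 3·12 = 23 and qs = 7·12 - 21 = 63.
Consumer surplus without the control is ½ · (59/3 - 8) · 35 = 1225/6.
With the floor, consumers buy 23 units at 12, so CS = ½ · (59/3 - 12) · 23 = 529/6.
Change in consumer surplus = 529/6 - 1225/6 = -116.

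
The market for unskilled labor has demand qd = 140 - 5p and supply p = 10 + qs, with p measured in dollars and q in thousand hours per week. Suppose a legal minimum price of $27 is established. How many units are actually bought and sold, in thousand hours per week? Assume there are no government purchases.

5

Rearranging supply gives qs = p - 10. Equilibrium: 140 - 5p = p - 10, so 150 = 6p and p* = 25, q* = 15.
Because the floor (27) lies above the market-clearing price, it is binding.
At p = 27: qd = 140 - 5·27 = 5 and qs = 27 - 10 = 17.
The quantity actually transacted is the short side, demand: 5.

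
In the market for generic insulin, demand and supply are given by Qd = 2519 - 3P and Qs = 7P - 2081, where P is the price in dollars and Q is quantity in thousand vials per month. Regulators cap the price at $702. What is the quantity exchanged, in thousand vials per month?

1139

Equilibrium: 2519 - 3P = 7P - 2081, so 4600 = 10P and P* = 460, Q* = 1139.
The ceiling of 702 is above the equilibrium price 460, so it is not binding; the market clears at P* = 460, Q* = 1139.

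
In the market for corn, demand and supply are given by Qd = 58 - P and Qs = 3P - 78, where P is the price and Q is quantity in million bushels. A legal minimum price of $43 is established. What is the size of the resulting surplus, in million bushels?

Without the control the market clears where 58 - P = 3P - 78, i.e. P* = 34 and Q* = 24.
The floor of 43 is above the equilibrium price 34, so it binds.
At P = 43: Qd = 58 - 43 = 15 and Qs = 3·43 - 78 = 51.
Surplus = Qs - Qd = 51 - 15 = 36.

36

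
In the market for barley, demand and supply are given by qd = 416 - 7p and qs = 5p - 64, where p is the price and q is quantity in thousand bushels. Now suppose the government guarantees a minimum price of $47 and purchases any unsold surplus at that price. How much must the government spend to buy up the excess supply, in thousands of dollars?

3948

In a free market, 416 - 7p = 5p - 64 gives the equilibrium p* = 40, q* = 136.
Since 47 > 40, the floor is binding.
At p = 47: qd = 416 - 7·47 = 87 and qs = 5·47 - 64 = 171.
Surplus = qs - qd = 84.
Government expenditure = surplus × support price = 84 × 47 = 3948.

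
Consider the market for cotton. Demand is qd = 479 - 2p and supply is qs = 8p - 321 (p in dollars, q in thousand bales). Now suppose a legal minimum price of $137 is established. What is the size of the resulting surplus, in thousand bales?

Without the control the market clears where 479 - 2p = 8p - 321, i.e. p* = 80 and q* = 319.
Because the floor (137) lies above the market-clearing price, it is binding.
At p = 137: qd = 479 - 2·137 = 205 and qs = 8·137 - 321 = 775.
Surplus = qs - qd = 775 - 205 = 570.

570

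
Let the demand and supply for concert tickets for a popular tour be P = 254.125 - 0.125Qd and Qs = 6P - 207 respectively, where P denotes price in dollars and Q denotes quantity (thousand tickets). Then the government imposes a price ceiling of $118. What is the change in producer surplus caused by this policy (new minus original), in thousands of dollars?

Rearranging demand gives Qd = 2033 - 8P. Setting quantity demanded equal to quantity supplied, 2033 - 8P = 6P - 207, gives P* = 160 and Q* = 753.
Since 118 < 160, the ceiling is binding.
At P = 118: Qd = 2033 - 8·118 = 1089 and Qs = 6·118 - 207 = 501.
Producer surplus without the control is ½ · (160 - 34.5) · 753 = 47250.75.
With the ceiling, producers sell 501 units at 118, so PS = ½ · (118 - 34.5) · 501 = 20916.75.
Change in producer surplus = 20916.75 - 47250.75 = -26334.

-26334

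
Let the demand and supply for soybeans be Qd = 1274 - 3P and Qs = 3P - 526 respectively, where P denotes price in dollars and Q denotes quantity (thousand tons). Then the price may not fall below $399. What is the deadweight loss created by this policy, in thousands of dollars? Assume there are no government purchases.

29403

Setting quantity demanded equal to quantity supplied, 1274 - 3P = 3P - 526, gives P* = 300 and Q* = 374.
The floor of 399 is above the equilibrium price 300, so it binds.
At P = 399: Qd = 1274 - 3·399 = 77 and Qs = 3·399 - 526 = 671.
Quantity traded falls to 77. At Q = 77 the demand price is (1274 - 77)/3 = 399 and the supply price is (526 + 77)/3 = 201.
Deadweight loss = ½ · (399 - 201) · (374 - 77) = ½ · 198 · 297 = 29403.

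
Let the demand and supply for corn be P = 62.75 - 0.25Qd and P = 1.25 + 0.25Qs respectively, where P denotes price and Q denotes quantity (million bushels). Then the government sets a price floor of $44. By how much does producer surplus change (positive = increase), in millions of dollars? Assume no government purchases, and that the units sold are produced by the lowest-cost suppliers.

Rearranging demand gives Qd = 251 - 4P; rearranging supply gives Qs = 4P - 5. In a free market, 251 - 4P = 4P - 5 gives the equilibrium P* = 32, Q* = 123.
Because the floor (44) lies above the market-clearing price, it is binding.
At P = 44: Qd = 251 - 4·44 = 75 and Qs = 4·44 - 5 = 171.
Producer surplus without the control is ½ · (32 - 1.25) · 123 = 1891.125.
With the floor, 75 units are sold at 44. The supply price at Q = 75 is 20, so PS = ½ · [(44 - 1.25) + (44 - 20)] · 75 = 2503.125.
Change in producer surplus = 2503.125 - 1891.125 = 612.

612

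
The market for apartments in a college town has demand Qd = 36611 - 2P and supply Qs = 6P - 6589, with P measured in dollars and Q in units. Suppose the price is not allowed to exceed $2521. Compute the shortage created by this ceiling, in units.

Without the control the market clears where 36611 - 2P = 6P - 6589, i.e. P* = 5400 and Q* = 25811.
Since 2521 < 5400, the ceiling is binding.
At P = 2521: Qd = 36611 - 2·2521 = 31569 and Qs = 6·2521 - 6589 = 8537.
Shortage = Qd - Qs = 31569 - 8537 = 23032.

23032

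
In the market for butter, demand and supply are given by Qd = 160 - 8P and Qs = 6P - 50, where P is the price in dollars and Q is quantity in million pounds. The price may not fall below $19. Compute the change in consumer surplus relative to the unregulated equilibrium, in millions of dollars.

-96

Setting quantity demanded equal to quantity supplied, 160 - 8P = 6P - 50, gives P* = 15 and Q* = 40.
The floor of 19 is above the equilibrium price 15, so it binds.
At P = 19: Qd = 160 - 8·19 = 8 and Qs = 6·19 - 50 = 64.
Consumer surplus without the control is ½ · (20 - 15) · 40 = 100.
With the floor, consumers buy 8 units at 19, so CS = ½ · (20 - 19) · 8 = 4.
Change in consumer surplus = 4 - 100 = -96.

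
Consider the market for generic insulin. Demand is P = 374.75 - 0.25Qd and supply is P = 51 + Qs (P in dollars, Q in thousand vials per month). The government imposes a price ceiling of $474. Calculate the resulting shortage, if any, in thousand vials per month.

Rearranging demand gives Qd = 1499 - 4P; rearranging supply gives Qs = P - 51. Without the control the market clears where 1499 - 4P = P - 51, i.e. P* = 310 and Q* = 259.
The ceiling of 474 is above the equilibrium price 310, so it is not binding; the market clears at P* = 310, Q* = 259.
Since the control does not bind, there is no shortage.

0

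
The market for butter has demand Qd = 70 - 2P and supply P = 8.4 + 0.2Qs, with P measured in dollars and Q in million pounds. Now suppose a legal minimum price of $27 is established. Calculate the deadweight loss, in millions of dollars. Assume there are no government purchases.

Rearranging supply gives Qs = 5P - 42. In a free market, 70 - 2P = 5P - 42 gives the equilibrium P* = 16, Q* = 38.
Because the floor (27) lies above the market-clearing price, it is binding.
At P = 27: Qd = 70 - 2·27 = 16 and Qs = 5·27 - 42 = 93.
Quantity traded falls to 16. At Q = 16 the demand price is (70 - 16)/2 = 27 and the supply price is (42 + 16)/5 = 11.6.
Deadweight loss = ½ · (27 - 11.6) · (38 - 16) = ½ · 15.4 · 22 = 169.4.

169.4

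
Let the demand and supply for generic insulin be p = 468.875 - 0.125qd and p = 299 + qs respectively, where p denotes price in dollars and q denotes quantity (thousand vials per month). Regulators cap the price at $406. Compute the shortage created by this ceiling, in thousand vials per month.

396

Rearranging demand gives qd = 3751 - 8p; rearranging supply gives qs = p - 299. In a free market, 3751 - 8p = p - 299 gives the equilibrium p* = 450, q* = 151.
Since 406 < 450, the ceiling is binding.
At p = 406: qd = 3751 - 8·406 = 503 and qs = 406 - 299 = 107.
Shortage = qd - qs = 503 - 107 = 396.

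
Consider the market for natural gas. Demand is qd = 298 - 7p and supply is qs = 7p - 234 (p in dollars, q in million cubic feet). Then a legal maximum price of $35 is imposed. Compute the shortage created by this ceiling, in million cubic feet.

Without the control the market clears where 298 - 7p = 7p - 234, i.e. p* = 38 and q* = 32.
Because the ceiling (35) lies below the market-clearing price, it is binding.
At p = 35: qd = 298 - 7·35 = 53 and qs = 7·35 - 234 = 11.
Shortage = qd - qs = 53 - 11 = 42.

42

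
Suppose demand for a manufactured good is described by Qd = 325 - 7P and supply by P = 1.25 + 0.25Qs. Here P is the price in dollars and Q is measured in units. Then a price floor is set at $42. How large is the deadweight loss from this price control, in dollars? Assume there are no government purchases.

1386

Rearranging supply gives Qs = 4P - 5. Without the control the market clears where 325 - 7P = 4P - 5, i.e. P* = 30 and Q* = 115.
Because the floor (42) lies above the market-clearing price, it is binding.
At P = 42: Qd = 325 - 7·42 = 31 and Qs = 4·42 - 5 = 163.
Quantity traded falls to 31. At Q = 31 the demand price is (325 - 31)/7 = 42 and the supply price is (5 + 31)/4 = 9.
Deadweight loss = ½ · (42 - 9) · (115 - 31) = ½ · 33 · 84 = 1386.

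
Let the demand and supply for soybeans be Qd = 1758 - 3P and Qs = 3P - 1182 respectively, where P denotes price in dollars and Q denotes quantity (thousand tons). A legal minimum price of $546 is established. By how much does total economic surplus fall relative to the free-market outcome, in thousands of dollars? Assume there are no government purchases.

9408

Equilibrium: 1758 - 3P = 3P - 1182, so 2940 = 6P and P* = 490, Q* = 288.
The floor of 546 is above the equilibrium price 490, so it binds.
At P = 546: Qd = 1758 - 3·546 = 120 and Qs = 3·546 - 1182 = 456.
Quantity traded falls to 120. At Q = 120 the demand price is (1758 - 120)/3 = 546 and the supply price is (1182 + 120)/3 = 434.
Deadweight loss = ½ · (546 - 434) · (288 - 120) = ½ · 112 · 168 = 9408.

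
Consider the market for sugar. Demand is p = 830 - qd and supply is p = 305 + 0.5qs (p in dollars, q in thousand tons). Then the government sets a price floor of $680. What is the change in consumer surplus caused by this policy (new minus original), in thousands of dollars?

Rearranging demand gives qd = 830 - p; rearranging supply gives qs = 2p - 610. Setting quantity demanded equal to quantity supplied, 830 - p = 2p - 610, gives p* = 480 and q* = 350.
Because the floor (680) lies above the market-clearing price, it is binding.
At p = 680: qd = 830 - 680 = 150 and qs = 2·680 - 610 = 750.
Consumer surplus without the control is ½ · (830 - 480) · 350 = 61250.
With the floor, consumers buy 150 units at 680, so CS = ½ · (830 - 680) · 150 = 11250.
Change in consumer surplus = 11250 - 61250 = -50000.

-50000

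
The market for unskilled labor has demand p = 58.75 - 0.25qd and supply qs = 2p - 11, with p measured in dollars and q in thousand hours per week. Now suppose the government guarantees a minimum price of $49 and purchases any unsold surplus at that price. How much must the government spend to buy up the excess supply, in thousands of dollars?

2352

Rearranging demand gives qd = 235 - 4p. Setting quantity demanded equal to quantity supplied, 235 - 4p = 2p - 11, gives p* = 41 and q* = 71.
The floor of 49 is above the equilibrium price 41, so it binds.
At p = 49: qd = 235 - 4·49 = 39 and qs = 2·49 - 11 = 87.
Surplus = qs - qd = 48.
Government expenditure = surplus × support price = 48 × 49 = 2352.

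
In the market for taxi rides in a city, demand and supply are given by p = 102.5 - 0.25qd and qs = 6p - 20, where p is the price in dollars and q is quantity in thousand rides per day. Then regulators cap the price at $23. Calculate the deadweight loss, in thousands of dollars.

3000

Rearranging demand gives qd = 410 - 4p. Without the control the market clears where 410 - 4p = 6p - 20, i.e. p* = 43 and q* = 238.
The ceiling of 23 is below the equilibrium price 43, so it binds.
At p = 23: qd = 410 - 4·23 = 318 and qs = 6·23 - 20 = 118.
Quantity traded falls to 118. At q = 118 the demand price is (410 - 118)/4 = 73 and the supply price is (20 + 118)/6 = 23.
Deadweight loss = ½ · (73 - 23) · (238 - 118) = ½ · 50 · 120 = 3000.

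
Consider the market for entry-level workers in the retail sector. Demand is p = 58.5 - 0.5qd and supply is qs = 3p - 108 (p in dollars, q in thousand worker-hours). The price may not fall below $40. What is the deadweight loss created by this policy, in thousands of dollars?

0

Rearranging demand gives qd = 117 - 2p. Setting quantity demanded equal to quantity supplied, 117 - 2p = 3p - 108, gives p* = 45 and q* = 27.
Since 40 is below p* = 45, the floor does not bind and the free-market outcome prevails.
Since the control does not bind, no trades are prevented and deadweight loss is zero.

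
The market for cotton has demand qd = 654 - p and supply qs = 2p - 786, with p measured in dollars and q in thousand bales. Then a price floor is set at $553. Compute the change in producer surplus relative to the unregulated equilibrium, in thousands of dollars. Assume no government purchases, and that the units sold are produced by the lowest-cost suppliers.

6040.75

Equilibrium: 654 - p = 2p - 786, so 1440 = 3p and p* = 480, q* = 174.
The floor of 553 is above the equilibrium price 480, so it binds.
At p = 553: qd = 654 - 553 = 101 and qs = 2·553 - 786 = 320.
Producer surplus without the control is ½ · (480 - 393) · 174 = 7569.
With the floor, 101 units are sold at 553. The supply price at q = 101 is 443.5, so PS = ½ · [(553 - 393) + (553 - 443.5)] · 101 = 13609.75.
Change in producer surplus = 13609.75 - 7569 = 6040.75.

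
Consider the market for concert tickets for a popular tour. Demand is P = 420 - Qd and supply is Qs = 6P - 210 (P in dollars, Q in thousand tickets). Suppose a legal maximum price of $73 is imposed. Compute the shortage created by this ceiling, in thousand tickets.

119

Rearranging demand gives Qd = 420 - P. Setting quantity demanded equal to quantity supplied, 420 - P = 6P - 210, gives P* = 90 and Q* = 330.
The ceiling of 73 is below the equilibrium price 90, so it binds.
At P = 73: Qd = 420 - 73 = 347 and Qs = 6·73 - 210 = 228.
Shortage = Qd - Qs = 347 - 228 = 119.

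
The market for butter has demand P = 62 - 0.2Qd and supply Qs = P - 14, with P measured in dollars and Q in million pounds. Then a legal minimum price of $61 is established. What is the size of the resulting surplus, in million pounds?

42

Rearranging demand gives Qd = 310 - 5P. Setting quantity demanded equal to quantity supplied, 310 - 5P = P - 14, gives P* = 54 and Q* = 40.
Because the floor (61) lies above the market-clearing price, it is binding.
At P = 61: Qd = 310 - 5·61 = 5 and Qs = 61 - 14 = 47.
Surplus = Qs - Qd = 47 - 5 = 42.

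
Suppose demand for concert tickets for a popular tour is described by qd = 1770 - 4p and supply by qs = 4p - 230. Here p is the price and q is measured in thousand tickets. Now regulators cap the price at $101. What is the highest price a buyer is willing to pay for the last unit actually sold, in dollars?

Setting quantity demanded equal to quantity supplied, 1770 - 4p = 4p - 230, gives p* = 250 and q* = 770.
The ceiling of 101 is below the equilibrium price 250, so it binds.
At p = 101: qd = 1770 - 4·101 = 1366 and qs = 4·101 - 230 = 174.
Only 174 units reach the market. On the demand curve, the marginal buyer's willingness to pay at q = 174 is (1770 - 174)/4 = 399.

399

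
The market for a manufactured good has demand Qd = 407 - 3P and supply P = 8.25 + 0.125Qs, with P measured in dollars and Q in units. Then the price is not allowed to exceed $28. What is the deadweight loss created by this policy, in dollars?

Rearranging supply gives Qs = 8P - 66. Setting quantity demanded equal to quantity supplied, 407 - 3P = 8P - 66, gives P* = 43 and Q* = 278.
Because the ceiling (28) lies below the market-clearing price, it is binding.
At P = 28: Qd = 407 - 3·28 = 323 and Qs = 8·28 - 66 = 158.
Quantity traded falls to 158. At Q = 158 the demand price is (407 - 158)/3 = 83 and the supply price is (66 + 158)/8 = 28.
Deadweight loss = ½ · (83 - 28) · (278 - 158) = ½ · 55 · 120 = 3300.

3300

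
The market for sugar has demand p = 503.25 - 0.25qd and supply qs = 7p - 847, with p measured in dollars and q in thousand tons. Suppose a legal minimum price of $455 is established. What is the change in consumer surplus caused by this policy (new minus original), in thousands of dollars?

Rearranging demand gives qd = 2013 - 4p. Setting quantity demanded equal to quantity supplied, 2013 - 4p = 7p - 847, gives p* = 260 and q* = 973.
The floor of 455 is above the equilibrium price 260, so it binds.
At p = 455: qd = 2013 - 4·455 = 193 and qs = 7·455 - 847 = 2338.
Consumer surplus without the control is ½ · (503.25 - 260) · 973 = 118341.125.
With the floor, consumers buy 193 units at 455, so CS = ½ · (503.25 - 455) · 193 = 4656.125.
Change in consumer surplus = 4656.125 - 118341.125 = -113685.

-113685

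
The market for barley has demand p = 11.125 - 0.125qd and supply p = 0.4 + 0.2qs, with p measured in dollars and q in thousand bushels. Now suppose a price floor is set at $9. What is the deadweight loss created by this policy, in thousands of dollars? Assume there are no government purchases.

41.6

Rearranging demand gives qd = 89 - 8p; rearranging supply gives qs = 5p - 2. Without the control the market clears where 89 - 8p = 5p - 2, i.e. p* = 7 and q* = 33.
The floor of 9 is above the equilibrium price 7, so it binds.
At p = 9: qd = 89 - 8·9 = 17 and qs = 5·9 - 2 = 43.
Quantity traded falls to 17. At q = 17 the demand price is (89 - 17)/8 = 9 and the supply price is (2 + 17)/5 = 3.8.
Deadweight loss = ½ · (9 - 3.8) · (33 - 17) = ½ · 5.2 · 16 = 41.6.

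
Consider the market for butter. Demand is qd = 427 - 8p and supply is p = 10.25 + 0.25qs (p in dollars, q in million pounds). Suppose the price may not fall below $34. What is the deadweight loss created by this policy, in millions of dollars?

0

Rearranging supply gives qs = 4p - 41. In a free market, 427 - 8p = 4p - 41 gives the equilibrium p* = 39, q* = 115.
Since 34 is below p* = 39, the floor does not bind and the free-market outcome prevails.
Since the control does not bind, no trades are prevented and deadweight loss is zero.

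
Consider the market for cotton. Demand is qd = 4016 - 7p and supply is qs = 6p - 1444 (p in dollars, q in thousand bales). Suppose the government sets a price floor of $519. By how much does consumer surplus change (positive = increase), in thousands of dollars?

-72220.5

Setting quantity demanded equal to quantity supplied, 4016 - 7p = 6p - 1444, gives p* = 420 and q* = 1076.
The floor of 519 is above the equilibrium price 420, so it binds.
At p = 519: qd = 4016 - 7·519 = 383 and qs = 6·519 - 1444 = 1670.
Consumer surplus without the control is ½ · (4016/7 - 420) · 1076 = 578888/7.
With the floor, consumers buy 383 units at 519, so CS = ½ · (4016/7 - 519) · 383 = 146689/14.
Change in consumer surplus = 146689/14 - 578888/7 = -72220.5.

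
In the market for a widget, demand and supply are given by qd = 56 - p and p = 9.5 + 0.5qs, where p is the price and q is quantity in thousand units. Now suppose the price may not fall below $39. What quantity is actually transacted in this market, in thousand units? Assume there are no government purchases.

Rearranging supply gives qs = 2p - 19. Setting quantity demanded equal to quantity supplied, 56 - p = 2p - 19, gives p* = 25 and q* = 31.
The floor of 39 is above the equilibrium price 25, so it binds.
At p = 39: qd = 56 - 39 = 17 and qs = 2·39 - 19 = 59.
The quantity actually transacted is the short side, demand: 17.

17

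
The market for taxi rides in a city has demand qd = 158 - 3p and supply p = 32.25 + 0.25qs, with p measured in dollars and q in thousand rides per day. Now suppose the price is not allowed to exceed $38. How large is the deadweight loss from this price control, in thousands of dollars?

Rearranging supply gives qs = 4p - 129. Without the control the market clears where 158 - 3p = 4p - 129, i.e. p* = 41 and q* = 35.
Since 38 < 41, the ceiling is binding.
At p = 38: qd = 158 - 3·38 = 44 and qs = 4·38 - 129 = 23.
Quantity traded falls to 23. At q = 23 the demand price is (158 - 23)/3 = 45 and the supply price is (129 + 23)/4 = 38.
Deadweight loss = ½ · (45 - 38) · (35 - 23) = ½ · 7 · 12 = 42.

42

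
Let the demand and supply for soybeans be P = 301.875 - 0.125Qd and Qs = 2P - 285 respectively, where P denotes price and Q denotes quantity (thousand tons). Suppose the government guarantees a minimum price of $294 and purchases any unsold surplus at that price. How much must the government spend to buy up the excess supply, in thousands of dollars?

Rearranging demand gives Qd = 2415 - 8P. Equilibrium: 2415 - 8P = 2P - 285, so 2700 = 10P and P* = 270, Q* = 255.
Since 294 > 270, the floor is binding.
At P = 294: Qd = 2415 - 8·294 = 63 and Qs = 2·294 - 285 = 303.
Surplus = Qs - Qd = 240.
Government expenditure = surplus × support price = 240 × 294 = 70560.

70560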